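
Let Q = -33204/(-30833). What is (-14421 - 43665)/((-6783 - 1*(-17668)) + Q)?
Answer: -1790965638/335650409 ≈ -5.3358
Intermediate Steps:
Q = 33204/30833 (Q = -33204*(-1/30833) = 33204/30833 ≈ 1.0769)
(-14421 - 43665)/((-6783 - 1*(-17668)) + Q) = (-14421 - 43665)/((-6783 - 1*(-17668)) + 33204/30833) = -58086/((-6783 + 17668) + 33204/30833) = -58086/(10885 + 33204/30833) = -58086/335650409/30833 = -58086*30833/335650409 = -1790965638/335650409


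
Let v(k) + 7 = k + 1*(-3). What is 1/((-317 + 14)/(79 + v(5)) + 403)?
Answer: 74/29519 ≈ 0.0025069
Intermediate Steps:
v(k) = -10 + k (v(k) = -7 + (k + 1*(-3)) = -7 + (k - 3) = -7 + (-3 + k) = -10 + k)
1/((-317 + 14)/(79 + v(5)) + 403) = 1/((-317 + 14)/(79 + (-10 + 5)) + 403) = 1/(-303/(79 - 5) + 403) = 1/(-303/74 + 403) = 1/(29519/74) = 74/29519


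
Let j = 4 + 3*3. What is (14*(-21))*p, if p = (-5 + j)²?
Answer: -18816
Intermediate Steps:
j = 13 (j = 4 + 9 = 13)
p = 64 (p = (-5 + 13)² = 8² = 64)
(14*(-21))*p = (14*(-21))*64 = -294*64 = -18816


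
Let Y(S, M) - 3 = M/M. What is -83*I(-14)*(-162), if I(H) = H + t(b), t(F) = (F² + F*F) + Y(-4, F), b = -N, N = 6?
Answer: 833652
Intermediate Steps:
Y(S, M) = 4 (Y(S, M) = 3 + M/M = 3 + 1 = 4)
b = -6 (b = -1*6 = -6)
t(F) = 4 + 2*F² (t(F) = (F² + F*F) + 4 = (F² + F²) + 4 = 2*F² + 4 = 4 + 2*F²)
I(H) = 76 + H (I(H) = H + (4 + 2*(-6)²) = H + (4 + 2*36) = H + (4 + 72) = H + 76 = 76 + H)
-83*I(-14)*(-162) = -83*(76 - 14)*(-162) = -83*62*(-162) = -5146*(-162) = 833652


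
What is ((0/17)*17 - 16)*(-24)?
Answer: 384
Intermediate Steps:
((0/17)*17 - 16)*(-24) = ((0*(1/17))*17 - 16)*(-24) = (0*17 - 16)*(-24) = (0 - 16)*(-24) = -16*(-24) = 384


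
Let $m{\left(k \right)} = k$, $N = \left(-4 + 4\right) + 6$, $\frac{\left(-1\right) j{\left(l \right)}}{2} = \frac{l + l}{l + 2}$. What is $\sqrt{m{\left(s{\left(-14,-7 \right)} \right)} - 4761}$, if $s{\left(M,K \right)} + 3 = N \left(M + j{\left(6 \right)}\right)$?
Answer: $i \sqrt{4866} \approx 69.757 i$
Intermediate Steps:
$j{\left(l \right)} = - \frac{4 l}{2 + l}$ ($j{\left(l \right)} = - 2 \frac{l + l}{l + 2} = - 2 \frac{2 l}{2 + l} = - \frac{4 l}{2 + l}$)
$N = 6$ ($N = 0 + 6 = 6$)
$s{\left(M,K \right)} = -21 + 6 M$ ($s{\left(M,K \right)} = -3 + 6 \left(M - \frac{24}{2 + 6}\right) = -3 + 6 \left(M - \frac{24}{8}\right) = -3 + 6 \left(M - 24 \cdot \frac{1}{8}\right) = -3 + 6 \left(M - 3\right) = -3 + 6 \left(-3 + M\right) = -3 + \left(-18 + 6 M\right) = -21 + 6 M$)
$\sqrt{m{\left(s{\left(-14,-7 \right)} \right)} - 4761} = \sqrt{\left(-21 + 6 \left(-14\right)\right) - 4761} = \sqrt{\left(-21 - 84\right) - 4761} = \sqrt{-105 - 4761} = \sqrt{-4866} = i \sqrt{4866}$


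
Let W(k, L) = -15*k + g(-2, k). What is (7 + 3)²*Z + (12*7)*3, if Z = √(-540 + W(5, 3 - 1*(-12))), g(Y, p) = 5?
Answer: 252 + 100*I*√610 ≈ 252.0 + 2469.8*I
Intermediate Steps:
W(k, L) = 5 - 15*k (W(k, L) = -15*k + 5 = 5 - 15*k)
Z = I*√610 (Z = √(-540 + (5 - 15*5)) = √(-540 + (5 - 75)) = √(-540 - 70) = √(-610) = I*√610 ≈ 24.698*I)
(7 + 3)²*Z + (12*7)*3 = (7 + 3)²*(I*√610) + (12*7)*3 = 10²*(I*√610) + 84*3 = 100*(I*√610) + 252 = 100*I*√610 + 252 = 252 + 100*I*√610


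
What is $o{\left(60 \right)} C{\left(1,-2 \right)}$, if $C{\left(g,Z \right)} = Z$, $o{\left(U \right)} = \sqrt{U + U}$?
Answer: $- 4 \sqrt{30} \approx -21.909$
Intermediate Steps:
$o{\left(U \right)} = \sqrt{2} \sqrt{U}$ ($o{\left(U \right)} = \sqrt{2 U} = \sqrt{2} \sqrt{U}$)
$o{\left(60 \right)} C{\left(1,-2 \right)} = \sqrt{2} \sqrt{60} \left(-2\right) = \sqrt{2} \cdot 2 \sqrt{15} \left(-2\right) = 2 \sqrt{30} \left(-2\right) = - 4 \sqrt{30}$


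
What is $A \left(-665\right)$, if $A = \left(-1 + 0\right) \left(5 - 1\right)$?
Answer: $2660$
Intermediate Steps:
$A = -4$ ($A = \left(-1\right) 4 = -4$)
$A \left(-665\right) = \left(-4\right) \left(-665\right) = 2660$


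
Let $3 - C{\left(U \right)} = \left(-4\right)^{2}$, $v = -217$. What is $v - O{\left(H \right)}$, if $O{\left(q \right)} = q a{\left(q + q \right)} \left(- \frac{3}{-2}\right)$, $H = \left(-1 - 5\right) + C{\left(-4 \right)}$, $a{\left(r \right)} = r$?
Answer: $-1300$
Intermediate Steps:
$C{\left(U \right)} = -13$ ($C{\left(U \right)} = 3 - \left(-4\right)^{2} = 3 - 16 = -13$)
$H = -19$ ($H = \left(-1 - 5\right) - 13 = -6 - 13 = -19$)
$O{\left(q \right)} = 3 q^{2}$ ($O{\left(q \right)} = q \left(q + q\right) \left(- \frac{3}{-2}\right) = q 2 q \left(\left(-3\right) \left(- \frac{1}{2}\right)\right) = 2 q^{2} \cdot \frac{3}{2} = 3 q^{2}$)
$v - O{\left(H \right)} = -217 - 3 \left(-19\right)^{2} = -217 - 3 \cdot 361 = -217 - 1083 = -1300$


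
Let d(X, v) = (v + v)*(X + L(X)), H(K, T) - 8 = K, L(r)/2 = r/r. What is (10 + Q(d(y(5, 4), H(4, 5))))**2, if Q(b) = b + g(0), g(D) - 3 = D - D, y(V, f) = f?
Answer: 24649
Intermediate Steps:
L(r) = 2 (L(r) = 2*(r/r) = 2*1 = 2)
H(K, T) = 8 + K
g(D) = 3 (g(D) = 3 + (D - D) = 3 + 0 = 3)
d(X, v) = 2*v*(2 + X) (d(X, v) = (v + v)*(X + 2) = (2*v)*(2 + X) = 2*v*(2 + X))
Q(b) = 3 + b (Q(b) = b + 3 = 3 + b)
(10 + Q(d(y(5, 4), H(4, 5))))**2 = (10 + (3 + 2*(8 + 4)*(2 + 4)))**2 = (10 + (3 + 2*12*6))**2 = (10 + (3 + 144))**2 = (10 + 147)**2 = 157**2 = 24649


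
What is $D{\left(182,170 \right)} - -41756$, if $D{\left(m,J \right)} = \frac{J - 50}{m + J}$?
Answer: $\frac{1837279}{44} \approx 41756.0$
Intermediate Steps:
$D{\left(m,J \right)} = \frac{-50 + J}{J + m}$
$D{\left(182,170 \right)} - -41756 = \frac{-50 + 170}{170 + 182} - -41756 = \frac{1}{352} \cdot 120 + 41756 = \frac{15}{44} + 41756 = \frac{1837279}{44}$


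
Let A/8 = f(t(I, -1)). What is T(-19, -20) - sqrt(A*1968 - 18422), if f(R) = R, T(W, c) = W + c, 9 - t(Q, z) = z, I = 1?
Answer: -39 - sqrt(139018) ≈ -411.85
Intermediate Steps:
t(Q, z) = 9 - z
A = 80 (A = 8*(9 - 1*(-1)) = 8*(9 + 1) = 8*10 = 80)
T(-19, -20) - sqrt(A*1968 - 18422) = (-19 - 20) - sqrt(80*1968 - 18422) = -39 - sqrt(157440 - 18422) = -39 - sqrt(139018)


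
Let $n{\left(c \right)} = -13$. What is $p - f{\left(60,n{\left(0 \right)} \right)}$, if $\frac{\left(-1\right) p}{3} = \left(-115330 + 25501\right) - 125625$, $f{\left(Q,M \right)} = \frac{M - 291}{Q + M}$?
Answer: $\frac{30379318}{47} \approx 6.4637 \cdot 10^{5}$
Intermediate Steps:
$f{\left(Q,M \right)} = \frac{-291 + M}{M + Q}$
$p = 646362$ ($p = - 3 \left(\left(-115330 + 25501\right) - 125625\right) = - 3 \left(-89829 - 125625\right) = \left(-3\right) \left(-215454\right) = 646362$)
$p - f{\left(60,n{\left(0 \right)} \right)} = 646362 - \frac{-291 - 13}{-13 + 60} = 646362 - \frac{1}{47} \left(-304\right) = 646362 - - \frac{304}{47} = 646362 + \frac{304}{47} = \frac{30379318}{47}$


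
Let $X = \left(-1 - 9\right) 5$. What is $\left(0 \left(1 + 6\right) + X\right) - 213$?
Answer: $-263$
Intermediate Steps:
$X = -50$ ($X = \left(-10\right) 5 = -50$)
$\left(0 \left(1 + 6\right) + X\right) - 213 = \left(0 \left(1 + 6\right) - 50\right) - 213 = \left(0 \cdot 7 - 50\right) - 213 = \left(0 - 50\right) - 213 = -50 - 213 = -263$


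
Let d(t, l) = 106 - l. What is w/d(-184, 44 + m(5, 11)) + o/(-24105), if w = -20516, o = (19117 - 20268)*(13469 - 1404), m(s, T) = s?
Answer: 19800685/91599 ≈ 216.17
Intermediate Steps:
o = -13886815 (o = -1151*12065 = -13886815)
w/d(-184, 44 + m(5, 11)) + o/(-24105) = -20516/(106 - (44 + 5)) - 13886815/(-24105) = -20516/(106 - 1*49) - 13886815*(-1/24105) = -20516/(106 - 49) + 2777363/4821 = -20516/57 + 2777363/4821 = 19800685/91599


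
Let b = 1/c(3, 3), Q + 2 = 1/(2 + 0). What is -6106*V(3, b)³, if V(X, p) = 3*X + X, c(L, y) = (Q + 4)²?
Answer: -10551168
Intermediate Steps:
Q = -3/2 (Q = -2 + 1/(2 + 0) = -2 + 1/2 = -2 + ½ = -3/2 ≈ -1.5000)
c(L, y) = 25/4 (c(L, y) = (-3/2 + 4)² = (5/2)² = 25/4)
b = 4/25 (b = 1/(25/4) = 4/25 ≈ 0.16000)
V(X, p) = 4*X
-6106*V(3, b)³ = -6106*(4*3)³ = -6106*12³ = -6106*1728 = -10551168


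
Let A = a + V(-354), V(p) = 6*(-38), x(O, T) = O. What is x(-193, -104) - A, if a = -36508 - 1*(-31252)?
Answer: 5291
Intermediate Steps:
V(p) = -228
a = -5256 (a = -36508 + 31252 = -5256)
A = -5484 (A = -5256 - 228 = -5484)
x(-193, -104) - A = -193 - 1*(-5484) = -193 + 5484 = 5291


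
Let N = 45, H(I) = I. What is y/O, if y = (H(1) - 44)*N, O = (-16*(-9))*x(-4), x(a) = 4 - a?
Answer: -215/128 ≈ -1.6797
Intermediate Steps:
O = 1152 (O = (-16*(-9))*(4 - 1*(-4)) = 144*(4 + 4) = 144*8 = 1152)
y = -1935 (y = (1 - 44)*45 = -43*45 = -1935)
y/O = -1935/1152 = -1935*1/1152 = -215/128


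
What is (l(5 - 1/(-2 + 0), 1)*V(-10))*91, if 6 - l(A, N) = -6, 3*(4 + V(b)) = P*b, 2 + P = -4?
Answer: 17472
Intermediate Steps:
P = -6 (P = -2 - 4 = -6)
V(b) = -4 - 2*b (V(b) = -4 + (-6*b)/3 = -4 - 2*b)
l(A, N) = 12 (l(A, N) = 6 - 1*(-6) = 6 + 6 = 12)
(l(5 - 1/(-2 + 0), 1)*V(-10))*91 = (12*(-4 - 2*(-10)))*91 = (12*(-4 + 20))*91 = (12*16)*91 = 192*91 = 17472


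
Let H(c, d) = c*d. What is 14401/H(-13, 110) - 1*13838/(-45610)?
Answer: -63704127/6522230 ≈ -9.7672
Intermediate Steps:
14401/H(-13, 110) - 1*13838/(-45610) = 14401/((-13*110)) - 1*13838/(-45610) = 14401/(-1430) - 13838*(-1/45610) = 14401*(-1/1430) + 6919/22805 = -14401/1430 + 6919/22805 = -63704127/6522230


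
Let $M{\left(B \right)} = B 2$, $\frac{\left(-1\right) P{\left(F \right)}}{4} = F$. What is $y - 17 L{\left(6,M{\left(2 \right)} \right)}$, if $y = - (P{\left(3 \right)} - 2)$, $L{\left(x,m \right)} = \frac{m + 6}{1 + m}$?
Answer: $-20$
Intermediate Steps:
$P{\left(F \right)} = - 4 F$
$M{\left(B \right)} = 2 B$
$L{\left(x,m \right)} = \frac{6 + m}{1 + m}$
$y = 14$ ($y = - (\left(-4\right) 3 - 2) = - (-12 - 2) = \left(-1\right) \left(-14\right) = 14$)
$y - 17 L{\left(6,M{\left(2 \right)} \right)} = 14 - 17 \frac{6 + 2 \cdot 2}{1 + 2 \cdot 2} = 14 - 17 \frac{6 + 4}{1 + 4} = 14 - 17 \cdot \frac{1}{5} \cdot 10 = 14 - 34 = -20$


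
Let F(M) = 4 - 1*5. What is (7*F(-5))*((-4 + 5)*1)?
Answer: -7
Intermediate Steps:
F(M) = -1 (F(M) = 4 - 5 = -1)
(7*F(-5))*((-4 + 5)*1) = (7*(-1))*((-4 + 5)*1) = -7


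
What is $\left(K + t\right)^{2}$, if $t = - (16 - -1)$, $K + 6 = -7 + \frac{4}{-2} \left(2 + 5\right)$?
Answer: $1936$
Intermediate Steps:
$K = -27$ ($K = -6 + \left(-7 + \frac{4}{-2} \left(2 + 5\right)\right) = -6 + \left(-7 + 4 \left(- \frac{1}{2}\right) 7\right) = -6 - 21 = -27$)
$t = -17$ ($t = - (16 + 1) = \left(-1\right) 17 = -17$)
$\left(K + t\right)^{2} = \left(-27 - 17\right)^{2} = \left(-44\right)^{2} = 1936$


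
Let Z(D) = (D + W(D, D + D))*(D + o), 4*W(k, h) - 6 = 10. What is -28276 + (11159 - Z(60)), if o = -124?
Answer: -13021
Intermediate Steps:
W(k, h) = 4 (W(k, h) = 3/2 + (¼)*10 = 3/2 + 5/2 = 4)
Z(D) = (-124 + D)*(4 + D) (Z(D) = (D + 4)*(D - 124) = (4 + D)*(-124 + D) = (-124 + D)*(4 + D))
-28276 + (11159 - Z(60)) = -28276 + (11159 - (-496 + 60² - 120*60)) = -28276 + (11159 - (-496 + 3600 - 7200)) = -28276 + (11159 - 1*(-4096)) = -28276 + (11159 + 4096) = -28276 + 15255 = -13021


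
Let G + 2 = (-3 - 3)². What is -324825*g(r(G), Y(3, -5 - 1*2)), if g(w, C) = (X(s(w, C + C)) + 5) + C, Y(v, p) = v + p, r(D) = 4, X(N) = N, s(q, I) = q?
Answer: -1624125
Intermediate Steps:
G = 34 (G = -2 + (-3 - 3)² = -2 + (-6)² = -2 + 36 = 34)
Y(v, p) = p + v
g(w, C) = 5 + C + w (g(w, C) = (w + 5) + C = (5 + w) + C = 5 + C + w)
-324825*g(r(G), Y(3, -5 - 1*2)) = -324825*(5 + ((-5 - 1*2) + 3) + 4) = -324825*(5 + ((-5 - 2) + 3) + 4) = -324825*(5 + (-7 + 3) + 4) = -324825*(5 - 4 + 4) = -324825*5 = -1624125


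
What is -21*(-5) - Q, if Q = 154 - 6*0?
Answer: -49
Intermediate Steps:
Q = 154 (Q = 154 - 1*0 = 154 + 0 = 154)
-21*(-5) - Q = -21*(-5) - 1*154 = 105 - 154 = -49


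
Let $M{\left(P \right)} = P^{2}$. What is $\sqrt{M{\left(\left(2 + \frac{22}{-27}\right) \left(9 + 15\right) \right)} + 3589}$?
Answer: $\frac{\sqrt{356245}}{9} \approx 66.318$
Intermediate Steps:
$\sqrt{M{\left(\left(2 + \frac{22}{-27}\right) \left(9 + 15\right) \right)} + 3589} = \sqrt{\left(\left(2 + \frac{22}{-27}\right) \left(9 + 15\right)\right)^{2} + 3589} = \sqrt{\left(\left(2 + 22 \left(- \frac{1}{27}\right)\right) 24\right)^{2} + 3589} = \sqrt{\left(\left(2 - \frac{22}{27}\right) 24\right)^{2} + 3589} = \sqrt{\left(\frac{32}{27} \cdot 24\right)^{2} + 3589} = \sqrt{\left(\frac{256}{9}\right)^{2} + 3589} = \sqrt{\frac{65536}{81} + 3589} = \sqrt{\frac{356245}{81}} = \frac{\sqrt{356245}}{9}$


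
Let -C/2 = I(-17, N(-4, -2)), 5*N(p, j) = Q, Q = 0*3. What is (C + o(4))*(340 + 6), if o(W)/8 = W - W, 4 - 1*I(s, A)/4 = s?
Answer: -58128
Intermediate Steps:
Q = 0
N(p, j) = 0 (N(p, j) = (⅕)*0 = 0)
I(s, A) = 16 - 4*s
o(W) = 0 (o(W) = 8*(W - W) = 8*0 = 0)
C = -168 (C = -2*(16 - 4*(-17)) = -2*(16 + 68) = -2*84 = -168)
(C + o(4))*(340 + 6) = (-168 + 0)*(340 + 6) = -168*346 = -58128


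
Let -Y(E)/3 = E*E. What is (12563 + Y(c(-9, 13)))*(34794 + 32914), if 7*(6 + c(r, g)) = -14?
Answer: 837615668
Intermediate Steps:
c(r, g) = -8 (c(r, g) = -6 + (⅐)*(-14) = -6 - 2 = -8)
Y(E) = -3*E² (Y(E) = -3*E*E = -3*E²)
(12563 + Y(c(-9, 13)))*(34794 + 32914) = (12563 - 3*(-8)²)*(34794 + 32914) = (12563 - 3*64)*67708 = (12563 - 192)*67708 = 12371*67708 = 837615668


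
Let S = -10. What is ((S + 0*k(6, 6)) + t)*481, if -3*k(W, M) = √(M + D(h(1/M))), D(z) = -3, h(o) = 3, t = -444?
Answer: -218374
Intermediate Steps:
k(W, M) = -√(-3 + M)/3 (k(W, M) = -√(M - 3)/3 = -√(-3 + M)/3)
((S + 0*k(6, 6)) + t)*481 = ((-10 + 0*(-√(-3 + 6)/3)) - 444)*481 = ((-10 + 0*(-√3/3)) - 444)*481 = ((-10 + 0) - 444)*481 = (-10 - 444)*481 = -454*481 = -218374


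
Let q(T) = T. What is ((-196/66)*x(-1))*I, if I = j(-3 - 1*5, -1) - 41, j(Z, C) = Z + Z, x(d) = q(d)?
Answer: -1862/11 ≈ -169.27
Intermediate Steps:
x(d) = d
j(Z, C) = 2*Z
I = -57 (I = 2*(-3 - 1*5) - 41 = 2*(-3 - 5) - 41 = 2*(-8) - 41 = -16 - 41 = -57)
((-196/66)*x(-1))*I = (-196/66*(-1))*(-57) = (-196*1/66*(-1))*(-57) = -98/33*(-1)*(-57) = (98/33)*(-57) = -1862/11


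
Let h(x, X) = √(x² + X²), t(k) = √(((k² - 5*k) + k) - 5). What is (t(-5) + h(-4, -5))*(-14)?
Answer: -28*√10 - 14*√41 ≈ -178.19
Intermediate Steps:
t(k) = √(-5 + k² - 4*k) (t(k) = √((k² - 4*k) - 5) = √(-5 + k² - 4*k))
h(x, X) = √(X² + x²)
(t(-5) + h(-4, -5))*(-14) = (√(-5 + (-5)² - 4*(-5)) + √((-5)² + (-4)²))*(-14) = (√(-5 + 25 + 20) + √(25 + 16))*(-14) = (√40 + √41)*(-14) = (2*√10 + √41)*(-14) = (√41 + 2*√10)*(-14) = -28*√10 - 14*√41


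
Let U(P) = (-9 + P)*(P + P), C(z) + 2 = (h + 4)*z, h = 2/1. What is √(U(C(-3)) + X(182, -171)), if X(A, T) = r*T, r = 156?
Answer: 2*I*√6379 ≈ 159.74*I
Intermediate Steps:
X(A, T) = 156*T
h = 2 (h = 2*1 = 2)
C(z) = -2 + 6*z (C(z) = -2 + (2 + 4)*z = -2 + 6*z)
U(P) = 2*P*(-9 + P) (U(P) = (-9 + P)*(2*P) = 2*P*(-9 + P))
√(U(C(-3)) + X(182, -171)) = √(2*(-2 + 6*(-3))*(-9 + (-2 + 6*(-3))) + 156*(-171)) = √(2*(-2 - 18)*(-9 + (-2 - 18)) - 26676) = √(2*(-20)*(-9 - 20) - 26676) = √(2*(-20)*(-29) - 26676) = √(1160 - 26676) = √(-25516) = 2*I*√6379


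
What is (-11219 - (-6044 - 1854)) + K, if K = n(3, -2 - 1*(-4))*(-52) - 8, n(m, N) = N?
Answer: -3433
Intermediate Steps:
K = -112 (K = (-2 - 1*(-4))*(-52) - 8 = (-2 + 4)*(-52) - 8 = 2*(-52) - 8 = -104 - 8 = -112)
(-11219 - (-6044 - 1854)) + K = (-11219 - (-6044 - 1854)) - 112 = (-11219 - 1*(-7898)) - 112 = (-11219 + 7898) - 112 = -3321 - 112 = -3433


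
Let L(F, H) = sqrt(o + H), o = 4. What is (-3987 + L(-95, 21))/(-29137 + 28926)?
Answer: 3982/211 ≈ 18.872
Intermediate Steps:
L(F, H) = sqrt(4 + H)
(-3987 + L(-95, 21))/(-29137 + 28926) = (-3987 + sqrt(4 + 21))/(-29137 + 28926) = (-3987 + sqrt(25))/(-211) = (-3987 + 5)*(-1/211) = -3982*(-1/211) = 3982/211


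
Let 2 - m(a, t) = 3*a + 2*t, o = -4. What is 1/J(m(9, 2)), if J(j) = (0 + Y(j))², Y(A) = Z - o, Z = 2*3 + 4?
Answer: 1/196 ≈ 0.0051020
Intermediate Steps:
m(a, t) = 2 - 3*a - 2*t (m(a, t) = 2 - (3*a + 2*t) = 2 - (2*t + 3*a) = 2 + (-3*a - 2*t) = 2 - 3*a - 2*t)
Z = 10 (Z = 6 + 4 = 10)
Y(A) = 14 (Y(A) = 10 - 1*(-4) = 10 + 4 = 14)
J(j) = 196 (J(j) = (0 + 14)² = 14² = 196)
1/J(m(9, 2)) = 1/196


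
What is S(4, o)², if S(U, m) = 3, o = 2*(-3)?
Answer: 9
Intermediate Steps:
o = -6
S(4, o)² = 3² = 9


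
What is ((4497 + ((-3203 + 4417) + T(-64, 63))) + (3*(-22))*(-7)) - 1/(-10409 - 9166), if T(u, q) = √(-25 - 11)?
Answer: 120836476/19575 + 6*I ≈ 6173.0 + 6.0*I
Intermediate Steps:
T(u, q) = 6*I (T(u, q) = √(-36) = 6*I)
((4497 + ((-3203 + 4417) + T(-64, 63))) + (3*(-22))*(-7)) - 1/(-10409 - 9166) = ((4497 + ((-3203 + 4417) + 6*I)) + (3*(-22))*(-7)) - 1/(-10409 - 9166) = ((4497 + (1214 + 6*I)) - 66*(-7)) - 1/(-19575) = ((5711 + 6*I) + 462) - 1*(-1/19575) = (6173 + 6*I) + 1/19575 = 120836476/19575 + 6*I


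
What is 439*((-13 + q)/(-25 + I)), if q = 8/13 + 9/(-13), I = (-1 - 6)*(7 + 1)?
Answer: 74630/1053 ≈ 70.874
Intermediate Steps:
I = -56 (I = -7*8 = -56)
q = -1/13 (q = 8*(1/13) + 9*(-1/13) = 8/13 - 9/13 = -1/13 ≈ -0.076923)
439*((-13 + q)/(-25 + I)) = 439*((-13 - 1/13)/(-25 - 56)) = 439*(-170/13/(-81)) = 439*(-170/13*(-1/81)) = 439*(170/1053) = 74630/1053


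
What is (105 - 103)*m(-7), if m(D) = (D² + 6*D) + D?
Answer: 0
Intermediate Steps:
m(D) = D² + 7*D
(105 - 103)*m(-7) = (105 - 103)*(-7*(7 - 7)) = 2*(-7*0) = 2*0 = 0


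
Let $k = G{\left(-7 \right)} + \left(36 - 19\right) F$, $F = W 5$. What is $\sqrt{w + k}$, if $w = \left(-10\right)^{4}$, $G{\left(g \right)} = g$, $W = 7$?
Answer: $2 \sqrt{2647} \approx 102.9$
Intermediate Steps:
$F = 35$ ($F = 7 \cdot 5 = 35$)
$k = 588$ ($k = -7 + \left(36 - 19\right) 35 = -7 + 17 \cdot 35 = -7 + 595 = 588$)
$w = 10000$
$\sqrt{w + k} = \sqrt{10000 + 588} = \sqrt{10588} = 2 \sqrt{2647}$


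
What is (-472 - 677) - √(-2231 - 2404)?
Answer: -1149 - 3*I*√515 ≈ -1149.0 - 68.081*I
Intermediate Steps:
(-472 - 677) - √(-2231 - 2404) = -1149 - √(-4635) = -1149 - 3*I*√515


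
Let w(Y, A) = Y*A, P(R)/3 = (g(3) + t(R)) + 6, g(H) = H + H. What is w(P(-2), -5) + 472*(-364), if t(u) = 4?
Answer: -172048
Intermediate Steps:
g(H) = 2*H
P(R) = 48 (P(R) = 3*((2*3 + 4) + 6) = 3*((6 + 4) + 6) = 3*(10 + 6) = 3*16 = 48)
w(Y, A) = A*Y
w(P(-2), -5) + 472*(-364) = -5*48 + 472*(-364) = -240 - 171808 = -172048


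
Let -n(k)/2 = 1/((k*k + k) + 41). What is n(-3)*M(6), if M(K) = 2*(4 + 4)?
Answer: -32/47 ≈ -0.68085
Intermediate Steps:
M(K) = 16 (M(K) = 2*8 = 16)
n(k) = -2/(41 + k + k**2) (n(k) = -2/((k*k + k) + 41) = -2/((k**2 + k) + 41) = -2/((k + k**2) + 41) = -2/(41 + k + k**2))
n(-3)*M(6) = -2/(41 - 3 + (-3)**2)*16 = -2/(41 - 3 + 9)*16 = -2/47*16 = -32/47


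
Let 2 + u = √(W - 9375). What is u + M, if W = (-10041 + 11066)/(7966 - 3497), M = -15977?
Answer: -15979 + 5*I*√4455266/109 ≈ -15979.0 + 96.823*I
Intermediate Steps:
W = 25/109 (W = 1025/4469 = 1025*(1/4469) = 25/109 ≈ 0.22936)
u = -2 + 5*I*√4455266/109 (u = -2 + √(25/109 - 9375) = -2 + √(-1021850/109) = -2 + 5*I*√4455266/109 ≈ -2.0 + 96.823*I)
u + M = (-2 + 5*I*√4455266/109) - 15977 = -15979 + 5*I*√4455266/109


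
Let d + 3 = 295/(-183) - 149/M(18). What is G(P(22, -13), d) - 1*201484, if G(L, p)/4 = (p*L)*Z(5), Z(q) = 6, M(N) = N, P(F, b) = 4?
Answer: -37098020/183 ≈ -2.0272e+5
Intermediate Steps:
d = -14153/1098 (d = -3 + (295/(-183) - 149/18) = -3 + (295*(-1/183) - 149*1/18) = -3 + (-295/183 - 149/18) = -3 - 10859/1098 = -14153/1098 ≈ -12.890)
G(L, p) = 24*L*p (G(L, p) = 4*((p*L)*6) = 4*((L*p)*6) = 4*(6*L*p) = 24*L*p)
G(P(22, -13), d) - 1*201484 = 24*4*(-14153/1098) - 1*201484 = -226448/183 - 201484 = -37098020/183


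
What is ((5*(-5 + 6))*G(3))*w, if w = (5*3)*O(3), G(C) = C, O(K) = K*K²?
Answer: 6075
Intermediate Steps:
O(K) = K³
w = 405 (w = (5*3)*3³ = 15*27 = 405)
((5*(-5 + 6))*G(3))*w = ((5*(-5 + 6))*3)*405 = ((5*1)*3)*405 = (5*3)*405 = 15*405 = 6075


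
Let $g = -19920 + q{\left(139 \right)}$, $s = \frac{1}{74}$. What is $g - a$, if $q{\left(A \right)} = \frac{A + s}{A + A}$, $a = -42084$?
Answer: $\frac{455968095}{20572} \approx 22165.0$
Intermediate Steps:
$s = \frac{1}{74} \approx 0.013514$
$q{\left(A \right)} = \frac{\frac{1}{74} + A}{2 A}$ ($q{\left(A \right)} = \frac{A + \frac{1}{74}}{A + A} = \frac{\frac{1}{74} + A}{2 A}$)
$g = - \frac{409783953}{20572}$ ($g = -19920 + \frac{1 + 74 \cdot 139}{148 \cdot 139} = -19920 + \frac{1}{148} \cdot \frac{1}{139} \left(1 + 10286\right) = -19920 + \frac{1}{148} \cdot \frac{1}{139} \cdot 10287 = -19920 + \frac{10287}{20572} = - \frac{409783953}{20572} \approx -19920.0$)
$g - a = - \frac{409783953}{20572} - -42084 = - \frac{409783953}{20572} + 42084 = \frac{455968095}{20572}$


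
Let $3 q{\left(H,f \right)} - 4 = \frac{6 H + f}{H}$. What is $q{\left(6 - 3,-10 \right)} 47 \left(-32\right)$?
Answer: $- \frac{30080}{9} \approx -3342.2$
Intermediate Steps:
$q{\left(H,f \right)} = \frac{4}{3} + \frac{f + 6 H}{3 H}$ ($q{\left(H,f \right)} = \frac{4}{3} + \frac{\left(6 H + f\right) \frac{1}{H}}{3} = \frac{4}{3} + \frac{\left(f + 6 H\right) \frac{1}{H}}{3} = \frac{4}{3} + \frac{\frac{1}{H} \left(f + 6 H\right)}{3} = \frac{4}{3} + \frac{f + 6 H}{3 H}$)
$q{\left(6 - 3,-10 \right)} 47 \left(-32\right) = \frac{-10 + 10 \left(6 - 3\right)}{3 \left(6 - 3\right)} 47 \left(-32\right) = \frac{-10 + 10 \cdot 3}{3 \cdot 3} \cdot 47 \left(-32\right) = \frac{1}{3} \cdot \frac{1}{3} \left(-10 + 30\right) 47 \left(-32\right) = \frac{1}{3} \cdot \frac{1}{3} \cdot 20 \cdot 47 \left(-32\right) = \frac{20}{9} \cdot 47 \left(-32\right) = \frac{940}{9} \left(-32\right) = - \frac{30080}{9}$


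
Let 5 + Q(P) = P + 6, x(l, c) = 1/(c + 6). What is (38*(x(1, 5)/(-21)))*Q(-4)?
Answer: 38/77 ≈ 0.49351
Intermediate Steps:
x(l, c) = 1/(6 + c)
Q(P) = 1 + P (Q(P) = -5 + (P + 6) = -5 + (6 + P) = 1 + P)
(38*(x(1, 5)/(-21)))*Q(-4) = (38*(1/((6 + 5)*(-21))))*(1 - 4) = (38*(-1/21/11))*(-3) = (38*((1/11)*(-1/21)))*(-3) = (38*(-1/231))*(-3) = -38/231*(-3) = 38/77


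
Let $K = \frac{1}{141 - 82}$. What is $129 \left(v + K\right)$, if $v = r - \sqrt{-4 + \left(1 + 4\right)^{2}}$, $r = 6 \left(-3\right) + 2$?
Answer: $- \frac{121647}{59} - 129 \sqrt{21} \approx -2653.0$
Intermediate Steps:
$r = -16$ ($r = -18 + 2 = -16$)
$v = -16 - \sqrt{21}$ ($v = -16 - \sqrt{-4 + \left(1 + 4\right)^{2}} = -16 - \sqrt{-4 + 5^{2}} = -16 - \sqrt{-4 + 25} = -16 - \sqrt{21} \approx -20.583$)
$K = \frac{1}{59} \approx 0.016949$
$129 \left(v + K\right) = 129 \left(\left(-16 - \sqrt{21}\right) + \frac{1}{59}\right) = 129 \left(- \frac{943}{59} - \sqrt{21}\right) = - \frac{121647}{59} - 129 \sqrt{21}$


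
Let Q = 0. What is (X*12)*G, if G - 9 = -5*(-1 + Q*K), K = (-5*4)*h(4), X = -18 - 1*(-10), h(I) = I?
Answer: -1344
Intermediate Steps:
X = -8 (X = -18 + 10 = -8)
K = -80 (K = -5*4*4 = -20*4 = -80)
G = 14 (G = 9 - 5*(-1 + 0*(-80)) = 9 - 5*(-1 + 0) = 9 - 5*(-1) = 9 + 5 = 14)
(X*12)*G = -8*12*14 = -96*14 = -1344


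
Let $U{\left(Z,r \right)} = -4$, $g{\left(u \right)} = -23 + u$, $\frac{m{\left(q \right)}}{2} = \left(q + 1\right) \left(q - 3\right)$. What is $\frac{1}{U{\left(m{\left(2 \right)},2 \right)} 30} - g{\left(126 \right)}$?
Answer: $- \frac{12361}{120} \approx -103.01$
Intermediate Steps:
$m{\left(q \right)} = 2 \left(1 + q\right) \left(-3 + q\right)$ ($m{\left(q \right)} = 2 \left(q + 1\right) \left(q - 3\right) = 2 \left(1 + q\right) \left(-3 + q\right)$)
$\frac{1}{U{\left(m{\left(2 \right)},2 \right)} 30} - g{\left(126 \right)} = \frac{1}{\left(-4\right) 30} - \left(-23 + 126\right) = \frac{1}{-120} - 103 = - \frac{1}{120} - 103 = - \frac{12361}{120}$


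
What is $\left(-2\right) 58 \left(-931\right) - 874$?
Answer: $107122$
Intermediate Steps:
$\left(-2\right) 58 \left(-931\right) - 874 = \left(-116\right) \left(-931\right) - 874 = 107996 - 874 = 107122$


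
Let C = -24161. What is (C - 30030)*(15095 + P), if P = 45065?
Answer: -3260130560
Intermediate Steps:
(C - 30030)*(15095 + P) = (-24161 - 30030)*(15095 + 45065) = -54191*60160 = -3260130560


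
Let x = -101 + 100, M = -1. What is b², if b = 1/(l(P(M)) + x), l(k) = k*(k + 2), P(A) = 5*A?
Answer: 1/196 ≈ 0.0051020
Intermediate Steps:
l(k) = k*(2 + k)
x = -1
b = 1/14 (b = 1/((5*(-1))*(2 + 5*(-1)) - 1) = 1/(-5*(2 - 5) - 1) = 1/(-5*(-3) - 1) = 1/(15 - 1) = 1/14 ≈ 0.071429)
b² = (1/14)² = 1/196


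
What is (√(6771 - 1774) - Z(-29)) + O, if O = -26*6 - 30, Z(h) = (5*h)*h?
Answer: -4391 + √4997 ≈ -4320.3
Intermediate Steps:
Z(h) = 5*h²
O = -186 (O = -156 - 30 = -186)
(√(6771 - 1774) - Z(-29)) + O = (√(6771 - 1774) - 5*(-29)²) - 186 = (√4997 - 5*841) - 186 = (√4997 - 1*4205) - 186 = (√4997 - 4205) - 186 = (-4205 + √4997) - 186 = -4391 + √4997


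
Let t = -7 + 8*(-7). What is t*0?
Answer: 0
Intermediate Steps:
t = -63 (t = -7 - 56 = -63)
t*0 = -63*0 = 0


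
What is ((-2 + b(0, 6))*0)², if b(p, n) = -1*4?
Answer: 0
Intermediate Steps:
b(p, n) = -4
((-2 + b(0, 6))*0)² = ((-2 - 4)*0)² = (-6*0)² = 0² = 0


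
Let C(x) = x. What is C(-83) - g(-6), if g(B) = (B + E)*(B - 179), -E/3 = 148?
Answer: -83333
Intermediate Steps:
E = -444 (E = -3*148 = -444)
g(B) = (-444 + B)*(-179 + B) (g(B) = (B - 444)*(B - 179) = (-444 + B)*(-179 + B))
C(-83) - g(-6) = -83 - (79476 + (-6)² - 623*(-6)) = -83 - (79476 + 36 + 3738) = -83 - 1*83250 = -83 - 83250 = -83333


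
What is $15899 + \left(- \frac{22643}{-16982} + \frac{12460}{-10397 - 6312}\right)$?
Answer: $\frac{92072317921}{5790862} \approx 15900.0$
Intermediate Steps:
$15899 + \left(- \frac{22643}{-16982} + \frac{12460}{-10397 - 6312}\right) = 15899 + \left(\left(-22643\right) \left(- \frac{1}{16982}\right) + \frac{12460}{-16709}\right) = 15899 + \left(\frac{22643}{16982} + 12460 \left(- \frac{1}{16709}\right)\right) = 15899 + \left(\frac{22643}{16982} - \frac{1780}{2387}\right) = 15899 + \frac{3402983}{5790862} = \frac{92072317921}{5790862}$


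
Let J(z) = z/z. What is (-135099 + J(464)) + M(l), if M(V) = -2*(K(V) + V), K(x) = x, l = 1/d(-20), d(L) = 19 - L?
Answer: -5268826/39 ≈ -1.3510e+5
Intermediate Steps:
l = 1/39 (l = 1/(19 - 1*(-20)) = 1/(19 + 20) = 1/39 ≈ 0.025641)
M(V) = -4*V (M(V) = -2*(V + V) = -4*V)
J(z) = 1
(-135099 + J(464)) + M(l) = (-135099 + 1) - 4*1/39 = -135098 - 4/39 = -5268826/39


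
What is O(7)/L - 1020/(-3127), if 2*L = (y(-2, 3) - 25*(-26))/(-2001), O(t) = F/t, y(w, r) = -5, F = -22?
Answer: 93306296/4706135 ≈ 19.827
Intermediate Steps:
O(t) = -22/t
L = -215/1334 (L = ((-5 - 25*(-26))/(-2001))/2 = ((-5 + 650)*(-1/2001))/2 = (645*(-1/2001))/2 = (½)*(-215/667) = -215/1334 ≈ -0.16117)
O(7)/L - 1020/(-3127) = (-22/7)/(-215/1334) - 1020/(-3127) = -22*⅐*(-1334/215) - 1020*(-1/3127) = -22/7*(-1334/215) + 1020/3127 = 29348/1505 + 1020/3127 = 93306296/4706135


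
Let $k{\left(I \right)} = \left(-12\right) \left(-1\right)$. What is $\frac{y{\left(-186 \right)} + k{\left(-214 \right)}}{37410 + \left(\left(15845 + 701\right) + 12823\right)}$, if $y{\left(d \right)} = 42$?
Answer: $\frac{54}{66779} \approx 0.00080864$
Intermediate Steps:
$k{\left(I \right)} = 12$
$\frac{y{\left(-186 \right)} + k{\left(-214 \right)}}{37410 + \left(\left(15845 + 701\right) + 12823\right)} = \frac{42 + 12}{37410 + \left(\left(15845 + 701\right) + 12823\right)} = \frac{54}{37410 + \left(16546 + 12823\right)} = \frac{54}{37410 + 29369} = \frac{54}{66779}$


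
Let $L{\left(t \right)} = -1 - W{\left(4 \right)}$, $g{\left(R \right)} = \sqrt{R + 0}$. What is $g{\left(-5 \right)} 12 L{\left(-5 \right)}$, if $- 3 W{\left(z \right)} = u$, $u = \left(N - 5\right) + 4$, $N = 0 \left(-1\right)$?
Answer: $- 16 i \sqrt{5} \approx - 35.777 i$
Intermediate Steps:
$N = 0$
$u = -1$ ($u = \left(0 - 5\right) + 4 = -5 + 4 = -1$)
$g{\left(R \right)} = \sqrt{R}$
$W{\left(z \right)} = \frac{1}{3}$ ($W{\left(z \right)} = \left(- \frac{1}{3}\right) \left(-1\right) = \frac{1}{3}$)
$L{\left(t \right)} = - \frac{4}{3}$ ($L{\left(t \right)} = -1 - \frac{1}{3} = - \frac{4}{3}$)
$g{\left(-5 \right)} 12 L{\left(-5 \right)} = \sqrt{-5} \cdot 12 \left(- \frac{4}{3}\right) = i \sqrt{5} \cdot 12 \left(- \frac{4}{3}\right) = 12 i \sqrt{5} \left(- \frac{4}{3}\right) = - 16 i \sqrt{5}$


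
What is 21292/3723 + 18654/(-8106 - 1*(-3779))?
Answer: 22681642/16109421 ≈ 1.4080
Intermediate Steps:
21292/3723 + 18654/(-8106 - 1*(-3779)) = 21292*(1/3723) + 18654/(-8106 + 3779) = 21292/3723 + 18654/(-4327) = 21292/3723 + 18654*(-1/4327) = 21292/3723 - 18654/4327 = 22681642/16109421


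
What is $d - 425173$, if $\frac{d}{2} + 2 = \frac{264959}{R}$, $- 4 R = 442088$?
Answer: $- \frac{23495971156}{55261} \approx -4.2518 \cdot 10^{5}$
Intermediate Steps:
$R = -110522$ ($R = \left(- \frac{1}{4}\right) 442088 = -110522$)
$d = - \frac{486003}{55261}$ ($d = -4 + 2 \frac{264959}{-110522} = -4 + 2 \cdot 264959 \left(- \frac{1}{110522}\right) = -4 + 2 \left(- \frac{264959}{110522}\right) = -4 - \frac{264959}{55261} = - \frac{486003}{55261} \approx -8.7947$)
$d - 425173 = - \frac{486003}{55261} - 425173 = - \frac{23495971156}{55261}$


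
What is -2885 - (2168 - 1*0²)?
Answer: -5053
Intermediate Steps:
-2885 - (2168 - 1*0²) = -2885 - (2168 - 1*0) = -2885 - (2168 + 0) = -2885 - 1*2168 = -2885 - 2168 = -5053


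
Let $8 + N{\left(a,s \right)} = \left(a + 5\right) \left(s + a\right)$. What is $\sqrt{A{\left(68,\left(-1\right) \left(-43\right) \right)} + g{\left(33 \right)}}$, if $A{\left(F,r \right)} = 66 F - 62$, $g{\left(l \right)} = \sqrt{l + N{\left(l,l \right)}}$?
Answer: $\sqrt{4426 + \sqrt{2533}} \approx 66.905$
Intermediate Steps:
$N{\left(a,s \right)} = -8 + \left(5 + a\right) \left(a + s\right)$ ($N{\left(a,s \right)} = -8 + \left(a + 5\right) \left(s + a\right) = -8 + \left(5 + a\right) \left(a + s\right)$)
$g{\left(l \right)} = \sqrt{-8 + 2 l^{2} + 11 l}$ ($g{\left(l \right)} = \sqrt{l + \left(-8 + l^{2} + 5 l + 5 l + l l\right)} = \sqrt{l + \left(-8 + l^{2} + 5 l + 5 l + l^{2}\right)} = \sqrt{l + \left(-8 + 2 l^{2} + 10 l\right)} = \sqrt{-8 + 2 l^{2} + 11 l}$)
$A{\left(F,r \right)} = -62 + 66 F$
$\sqrt{A{\left(68,\left(-1\right) \left(-43\right) \right)} + g{\left(33 \right)}} = \sqrt{\left(-62 + 66 \cdot 68\right) + \sqrt{-8 + 2 \cdot 33^{2} + 11 \cdot 33}} = \sqrt{\left(-62 + 4488\right) + \sqrt{-8 + 2 \cdot 1089 + 363}} = \sqrt{4426 + \sqrt{-8 + 2178 + 363}} = \sqrt{4426 + \sqrt{2533}}$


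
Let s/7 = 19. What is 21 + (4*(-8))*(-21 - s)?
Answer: 4949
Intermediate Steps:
s = 133 (s = 7*19 = 133)
21 + (4*(-8))*(-21 - s) = 21 + (4*(-8))*(-21 - 1*133) = 21 - 32*(-21 - 133) = 21 - 32*(-154) = 21 + 4928 = 4949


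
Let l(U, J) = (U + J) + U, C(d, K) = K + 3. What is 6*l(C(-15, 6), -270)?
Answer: -1512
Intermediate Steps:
C(d, K) = 3 + K
l(U, J) = J + 2*U (l(U, J) = (J + U) + U = J + 2*U)
6*l(C(-15, 6), -270) = 6*(-270 + 2*(3 + 6)) = 6*(-270 + 2*9) = 6*(-270 + 18) = 6*(-252) = -1512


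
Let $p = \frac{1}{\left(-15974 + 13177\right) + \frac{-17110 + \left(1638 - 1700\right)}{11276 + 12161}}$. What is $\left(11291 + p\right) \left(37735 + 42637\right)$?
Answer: $\frac{59503896588357608}{65570461} \approx 9.0748 \cdot 10^{8}$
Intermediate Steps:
$p = - \frac{23437}{65570461}$ ($p = \frac{1}{-2797 + \frac{-17110 - 62}{23437}} = \frac{1}{-2797 - \frac{17172}{23437}} = \frac{1}{- \frac{65570461}{23437}} = - \frac{23437}{65570461} \approx -0.00035743$)
$\left(11291 + p\right) \left(37735 + 42637\right) = \left(11291 - \frac{23437}{65570461}\right) \left(37735 + 42637\right) = \frac{740356051714}{65570461} \cdot 80372 = \frac{59503896588357608}{65570461}$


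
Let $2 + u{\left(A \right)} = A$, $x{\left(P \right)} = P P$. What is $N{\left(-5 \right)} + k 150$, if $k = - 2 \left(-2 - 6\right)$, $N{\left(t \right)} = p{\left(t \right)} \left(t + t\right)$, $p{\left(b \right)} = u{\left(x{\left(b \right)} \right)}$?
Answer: $2170$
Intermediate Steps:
$x{\left(P \right)} = P^{2}$
$u{\left(A \right)} = -2 + A$
$p{\left(b \right)} = -2 + b^{2}$
$N{\left(t \right)} = 2 t \left(-2 + t^{2}\right)$ ($N{\left(t \right)} = \left(-2 + t^{2}\right) \left(t + t\right) = \left(-2 + t^{2}\right) 2 t = 2 t \left(-2 + t^{2}\right)$)
$k = 16$ ($k = \left(-2\right) \left(-8\right) = 16$)
$N{\left(-5 \right)} + k 150 = 2 \left(-5\right) \left(-2 + \left(-5\right)^{2}\right) + 16 \cdot 150 = 2 \left(-5\right) \left(-2 + 25\right) + 2400 = 2 \left(-5\right) 23 + 2400 = -230 + 2400 = 2170$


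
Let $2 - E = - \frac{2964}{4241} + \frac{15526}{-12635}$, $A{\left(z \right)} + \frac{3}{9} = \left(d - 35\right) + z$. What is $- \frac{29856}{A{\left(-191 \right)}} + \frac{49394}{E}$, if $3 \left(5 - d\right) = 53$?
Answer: $\frac{45633136105019}{3592954876} \approx 12701.0$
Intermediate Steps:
$d = - \frac{38}{3}$ ($d = 5 - \frac{53}{3} = - \frac{38}{3} \approx -12.667$)
$A{\left(z \right)} = -48 + z$ ($A{\left(z \right)} = - \frac{1}{3} + \left(\left(- \frac{38}{3} - 35\right) + z\right) = - \frac{1}{3} + \left(- \frac{143}{3} + z\right) = -48 + z$)
$E = \frac{30066568}{7655005}$ ($E = 2 - \left(- \frac{2964}{4241} + \frac{15526}{-12635}\right) = 2 - \left(\left(-2964\right) \frac{1}{4241} + 15526 \left(- \frac{1}{12635}\right)\right) = 2 - \left(- \frac{2964}{4241} - \frac{2218}{1805}\right) = 2 - - \frac{14756558}{7655005} = 2 + \frac{14756558}{7655005} = \frac{30066568}{7655005} \approx 3.9277$)
$- \frac{29856}{A{\left(-191 \right)}} + \frac{49394}{E} = - \frac{29856}{-48 - 191} + \frac{49394}{\frac{30066568}{7655005}} = - \frac{29856}{-239} + 49394 \cdot \frac{7655005}{30066568} = \left(-29856\right) \left(- \frac{1}{239}\right) + \frac{189055658485}{15033284} = \frac{29856}{239} + \frac{189055658485}{15033284} = \frac{45633136105019}{3592954876}$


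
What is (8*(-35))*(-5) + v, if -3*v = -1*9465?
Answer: 4555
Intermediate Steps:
v = 3155 (v = -(-1)*9465/3 = -1/3*(-9465) = 3155)
(8*(-35))*(-5) + v = (8*(-35))*(-5) + 3155 = -280*(-5) + 3155 = 1400 + 3155 = 4555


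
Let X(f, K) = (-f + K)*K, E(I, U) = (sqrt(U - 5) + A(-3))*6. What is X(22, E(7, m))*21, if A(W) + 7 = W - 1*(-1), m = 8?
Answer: 88452 - 16380*sqrt(3) ≈ 60081.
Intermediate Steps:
A(W) = -6 + W (A(W) = -7 + (W - 1*(-1)) = -7 + (W + 1) = -7 + (1 + W) = -6 + W)
E(I, U) = -54 + 6*sqrt(-5 + U) (E(I, U) = (sqrt(U - 5) + (-6 - 3))*6 = (sqrt(-5 + U) - 9)*6 = (-9 + sqrt(-5 + U))*6 = -54 + 6*sqrt(-5 + U))
X(f, K) = K*(K - f) (X(f, K) = (K - f)*K = K*(K - f))
X(22, E(7, m))*21 = ((-54 + 6*sqrt(-5 + 8))*((-54 + 6*sqrt(-5 + 8)) - 1*22))*21 = ((-54 + 6*sqrt(3))*((-54 + 6*sqrt(3)) - 22))*21 = ((-54 + 6*sqrt(3))*(-76 + 6*sqrt(3)))*21 = ((-76 + 6*sqrt(3))*(-54 + 6*sqrt(3)))*21 = 21*(-76 + 6*sqrt(3))*(-54 + 6*sqrt(3))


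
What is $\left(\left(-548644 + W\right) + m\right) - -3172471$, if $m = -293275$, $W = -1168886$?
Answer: $1161666$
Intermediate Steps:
$\left(\left(-548644 + W\right) + m\right) - -3172471 = \left(\left(-548644 - 1168886\right) - 293275\right) - -3172471 = \left(-1717530 - 293275\right) + 3172471 = -2010805 + 3172471 = 1161666$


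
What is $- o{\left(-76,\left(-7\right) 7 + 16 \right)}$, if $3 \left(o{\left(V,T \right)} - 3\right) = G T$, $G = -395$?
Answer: $-4348$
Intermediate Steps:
$o{\left(V,T \right)} = 3 - \frac{395 T}{3}$ ($o{\left(V,T \right)} = 3 + \frac{\left(-395\right) T}{3} = 3 - \frac{395 T}{3}$)
$- o{\left(-76,\left(-7\right) 7 + 16 \right)} = - (3 - \frac{395 \left(\left(-7\right) 7 + 16\right)}{3}) = - (3 - \frac{395 \left(-49 + 16\right)}{3}) = - (3 - -4345) = - (3 + 4345) = \left(-1\right) 4348 = -4348$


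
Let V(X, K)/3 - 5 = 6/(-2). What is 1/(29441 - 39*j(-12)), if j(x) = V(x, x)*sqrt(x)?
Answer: 29441/867429553 + 468*I*sqrt(3)/867429553 ≈ 3.394e-5 + 9.3448e-7*I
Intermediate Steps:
V(X, K) = 6 (V(X, K) = 15 + 3*(6/(-2)) = 15 + 3*(6*(-1/2)) = 15 + 3*(-3) = 15 - 9 = 6)
j(x) = 6*sqrt(x)
1/(29441 - 39*j(-12)) = 1/(29441 - 234*sqrt(-12)) = 1/(29441 - 234*2*I*sqrt(3)) = 1/(29441 - 468*I*sqrt(3))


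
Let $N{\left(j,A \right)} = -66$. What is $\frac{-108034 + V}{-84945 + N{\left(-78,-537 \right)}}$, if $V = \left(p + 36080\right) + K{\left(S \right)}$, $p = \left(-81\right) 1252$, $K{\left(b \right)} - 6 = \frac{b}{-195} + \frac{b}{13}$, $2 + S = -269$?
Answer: $\frac{33808994}{16577145} \approx 2.0395$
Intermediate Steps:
$S = -271$ ($S = -2 - 269 = -271$)
$K{\left(b \right)} = 6 + \frac{14 b}{195}$ ($K{\left(b \right)} = 6 + \left(\frac{b}{-195} + \frac{b}{13}\right) = 6 + \left(b \left(- \frac{1}{195}\right) + b \frac{1}{13}\right) = 6 + \left(- \frac{b}{195} + \frac{b}{13}\right) = 6 + \frac{14 b}{195}$)
$p = -101412$
$V = - \frac{12742364}{195}$ ($V = \left(-101412 + 36080\right) + \left(6 + \frac{14}{195} \left(-271\right)\right) = -65332 + \left(6 - \frac{3794}{195}\right) = -65332 - \frac{2624}{195} = - \frac{12742364}{195} \approx -65345.0$)
$\frac{-108034 + V}{-84945 + N{\left(-78,-537 \right)}} = \frac{-108034 - \frac{12742364}{195}}{-84945 - 66} = - \frac{33808994}{195 \left(-85011\right)} = \left(- \frac{33808994}{195}\right) \left(- \frac{1}{85011}\right) = \frac{33808994}{16577145}$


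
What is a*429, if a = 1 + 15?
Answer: 6864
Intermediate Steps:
a = 16
a*429 = 16*429 = 6864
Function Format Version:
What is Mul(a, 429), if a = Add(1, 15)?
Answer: 6864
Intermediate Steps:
a = 16
Mul(a, 429) = Mul(16, 429) = 6864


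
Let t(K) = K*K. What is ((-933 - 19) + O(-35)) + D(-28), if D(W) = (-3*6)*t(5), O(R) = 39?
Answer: -1363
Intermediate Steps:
t(K) = K²
D(W) = -450 (D(W) = -3*6*5² = -18*25 = -450)
((-933 - 19) + O(-35)) + D(-28) = ((-933 - 19) + 39) - 450 = (-952 + 39) - 450 = -913 - 450 = -1363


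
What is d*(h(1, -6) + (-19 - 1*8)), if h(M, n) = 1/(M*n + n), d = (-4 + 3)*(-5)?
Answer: -1625/12 ≈ -135.42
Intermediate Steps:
d = 5 (d = -1*(-5) = 5)
h(M, n) = 1/(n + M*n)
d*(h(1, -6) + (-19 - 1*8)) = 5*(1/((-6)*(1 + 1)) + (-19 - 1*8)) = 5*(-⅙/2 + (-19 - 8)) = 5*(-⅙*½ - 27) = 5*(-1/12 - 27) = 5*(-325/12) = -1625/12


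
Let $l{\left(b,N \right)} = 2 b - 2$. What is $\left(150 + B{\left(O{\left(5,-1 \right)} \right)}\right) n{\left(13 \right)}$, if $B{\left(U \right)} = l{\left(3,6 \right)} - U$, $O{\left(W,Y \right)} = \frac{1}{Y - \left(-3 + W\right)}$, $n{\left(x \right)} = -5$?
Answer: $- \frac{2315}{3} \approx -771.67$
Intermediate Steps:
$l{\left(b,N \right)} = -2 + 2 b$
$O{\left(W,Y \right)} = \frac{1}{3 + Y - W}$
$B{\left(U \right)} = 4 - U$ ($B{\left(U \right)} = \left(-2 + 2 \cdot 3\right) - U = \left(-2 + 6\right) - U = 4 - U$)
$\left(150 + B{\left(O{\left(5,-1 \right)} \right)}\right) n{\left(13 \right)} = \left(150 + \left(4 - \frac{1}{3 - 1 - 5}\right)\right) \left(-5\right) = \left(150 + \left(4 - \frac{1}{-3}\right)\right) \left(-5\right) = \left(150 + \left(4 - - \frac{1}{3}\right)\right) \left(-5\right) = \left(150 + \left(4 + \frac{1}{3}\right)\right) \left(-5\right) = \left(150 + \frac{13}{3}\right) \left(-5\right) = \frac{463}{3} \left(-5\right) = - \frac{2315}{3}$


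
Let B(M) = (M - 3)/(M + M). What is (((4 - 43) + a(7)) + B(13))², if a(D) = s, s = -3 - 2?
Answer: 321489/169 ≈ 1902.3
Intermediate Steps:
s = -5
a(D) = -5
B(M) = (-3 + M)/(2*M) (B(M) = (-3 + M)/((2*M)) = (-3 + M)*(1/(2*M)) = (-3 + M)/(2*M))
(((4 - 43) + a(7)) + B(13))² = (((4 - 43) - 5) + (½)*(-3 + 13)/13)² = ((-39 - 5) + (½)*(1/13)*10)² = (-44 + 5/13)² = (-567/13)² = 321489/169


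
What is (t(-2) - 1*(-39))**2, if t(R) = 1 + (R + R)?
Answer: 1296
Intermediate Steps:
t(R) = 1 + 2*R
(t(-2) - 1*(-39))**2 = ((1 + 2*(-2)) - 1*(-39))**2 = ((1 - 4) + 39)**2 = (-3 + 39)**2 = 36**2 = 1296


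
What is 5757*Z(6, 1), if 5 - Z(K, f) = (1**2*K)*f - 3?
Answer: 11514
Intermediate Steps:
Z(K, f) = 8 - K*f (Z(K, f) = 5 - ((1**2*K)*f - 3) = 5 - ((1*K)*f - 3) = 5 - (K*f - 3) = 5 - (-3 + K*f) = 5 + (3 - K*f) = 8 - K*f)
5757*Z(6, 1) = 5757*(8 - 1*6*1) = 5757*(8 - 6) = 5757*2 = 11514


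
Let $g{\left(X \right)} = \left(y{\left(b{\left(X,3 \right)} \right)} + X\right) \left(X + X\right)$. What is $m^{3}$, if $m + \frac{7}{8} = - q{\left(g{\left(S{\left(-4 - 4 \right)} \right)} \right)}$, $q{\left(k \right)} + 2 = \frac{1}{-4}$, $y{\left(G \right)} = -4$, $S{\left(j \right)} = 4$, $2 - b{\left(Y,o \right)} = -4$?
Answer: $\frac{1331}{512} \approx 2.5996$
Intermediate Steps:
$b{\left(Y,o \right)} = 6$ ($b{\left(Y,o \right)} = 2 - -4 = 2 + 4 = 6$)
$g{\left(X \right)} = 2 X \left(-4 + X\right)$ ($g{\left(X \right)} = \left(-4 + X\right) \left(X + X\right) = \left(-4 + X\right) 2 X = 2 X \left(-4 + X\right)$)
$q{\left(k \right)} = - \frac{9}{4}$ ($q{\left(k \right)} = -2 + \frac{1}{-4} = -2 - \frac{1}{4} = - \frac{9}{4}$)
$m = \frac{11}{8}$ ($m = - \frac{7}{8} - - \frac{9}{4} = - \frac{7}{8} + \frac{9}{4} = \frac{11}{8} \approx 1.375$)
$m^{3} = \left(\frac{11}{8}\right)^{3} = \frac{1331}{512}$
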